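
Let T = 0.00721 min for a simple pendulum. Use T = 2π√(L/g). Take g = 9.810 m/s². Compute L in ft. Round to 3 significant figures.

0.153 ft

Rearranging T = 2π√(L/g) for L: L = g·(T/2π)².
T = 0.00721 min = 0.4326 s; g = 9.810 m/s².
L = 0.04650 m
0.04650 m × (1 ft / 0.3048 m) = 0.1526 ft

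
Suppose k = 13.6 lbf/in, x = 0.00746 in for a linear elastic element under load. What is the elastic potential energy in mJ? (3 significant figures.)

0.0428 mJ

Directly: U = ½kx².
k = 13.6 lbf/in = 2382 N/m; x = 0.00746 in = 1.895×10^-4 m.
U = 4.276×10^-5 J
4.276×10^-5 J × (1 mJ / 0.001000 J) = 0.04276 mJ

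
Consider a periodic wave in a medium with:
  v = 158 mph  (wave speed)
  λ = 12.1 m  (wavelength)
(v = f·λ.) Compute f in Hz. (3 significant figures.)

5.84 Hz

Rearranging v = f·λ for f: f = v/λ.
v = 158 mph = 70.63 m/s; λ = 12.1 m.
f = 5.837 Hz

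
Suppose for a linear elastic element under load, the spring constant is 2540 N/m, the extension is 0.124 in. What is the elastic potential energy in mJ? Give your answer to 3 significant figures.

U is given directly by: U = ½kx².
k = 2540 N/m; x = 0.124 in = 0.003150 m.
U = 0.01260 J
0.01260 J × (1 mJ / 0.001000 J) = 12.60 mJ

12.6 mJ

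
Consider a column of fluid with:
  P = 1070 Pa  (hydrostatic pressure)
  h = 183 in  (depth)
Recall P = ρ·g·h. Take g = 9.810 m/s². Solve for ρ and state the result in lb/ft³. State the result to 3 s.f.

1.46 lb/ft³

Rearranging: ρ = P/(g·h).
P = 1070 Pa; h = 183 in = 4.648 m; g = 9.810 m/s².
ρ = 23.47 kg/m³
23.47 kg/m³ × (1 lb/ft³ / 16.02 kg/m³) = 1.465 lb/ft³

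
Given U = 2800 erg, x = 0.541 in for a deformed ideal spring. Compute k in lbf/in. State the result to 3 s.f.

Rearranging: k = 2U/x².
U = 2800 erg = 2.800×10^-4 J; x = 0.541 in = 0.01374 m.
k = 2.966 N/m
2.966 N/m × (1 lbf/in / 175.1 N/m) = 0.01693 lbf/in

0.0169 lbf/in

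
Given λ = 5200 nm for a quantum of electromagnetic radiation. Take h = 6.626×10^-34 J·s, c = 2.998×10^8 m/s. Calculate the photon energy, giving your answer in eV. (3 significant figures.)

E is given directly by: E = hc/λ.
λ = 5200 nm = 5.200×10^-6 m; h = 6.626×10^-34 J·s; c = 2.998×10^8 m/s.
E = 3.820×10^-20 J
3.820×10^-20 J × (1 eV / 1.602×10^-19 J) = 0.2384 eV

0.238 eV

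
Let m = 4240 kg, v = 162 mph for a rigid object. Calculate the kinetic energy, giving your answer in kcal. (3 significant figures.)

2660 kcal

Directly: KE = ½mv².
m = 4240 kg; v = 162 mph = 72.42 m/s.
KE = 1.112×10^7 J  (the unit combination reduces to kg·m²/s² = J)
1.112×10^7 J × (1 kcal / 4184 J) = 2657 kcal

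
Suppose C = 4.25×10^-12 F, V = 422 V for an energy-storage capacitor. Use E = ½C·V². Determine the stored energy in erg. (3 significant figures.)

E is given directly by: E = ½CV².
C = 4.25×10^-12 F; V = 422 V.
E = 3.784×10^-7 J
3.784×10^-7 J × (1 erg / 1.000×10^-7 J) = 3.784 erg

3.78 erg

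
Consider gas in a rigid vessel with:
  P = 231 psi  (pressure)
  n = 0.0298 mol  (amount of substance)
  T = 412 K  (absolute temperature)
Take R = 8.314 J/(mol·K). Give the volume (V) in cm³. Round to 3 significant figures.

From the ideal-gas law: V = nRT/P.
P = 231 psi = 1.593×10^6 Pa; n = 0.0298 mol; T = 412 K; R = 8.314 J/(mol·K).
V = 6.409×10^-5 m³
6.409×10^-5 m³ × (1 cm³ / 1.000×10^-6 m³) = 64.09 cm³

64.1 cm³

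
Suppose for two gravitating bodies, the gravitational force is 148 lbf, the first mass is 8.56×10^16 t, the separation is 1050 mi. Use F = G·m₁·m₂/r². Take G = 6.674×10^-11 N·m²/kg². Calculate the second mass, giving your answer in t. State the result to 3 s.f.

Solving F = G·m₁·m₂/r² for m₂: m₂ = F·r²/(G·m₁).
F = 148 lbf = 658.3 N; m₁ = 8.56×10^16 t = 8.560×10^19 kg; r = 1050 mi = 1.690×10^6 m; G = 6.674×10^-11 N·m²/kg².
m₂ = 3.291×10^5 kg
3.291×10^5 kg × (1 t / 1000 kg) = 329.1 t

329 t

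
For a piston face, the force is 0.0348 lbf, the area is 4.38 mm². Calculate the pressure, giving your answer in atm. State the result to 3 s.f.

0.349 atm

P is given directly by: P = F/A.
F = 0.0348 lbf = 0.1548 N; A = 4.38 mm² = 4.380×10^-6 m².
P = 35342 Pa  (the unit combination reduces to kg/(m·s²) = Pa)
35342 Pa × (1 atm / 1.013×10^5 Pa) = 0.3488 atm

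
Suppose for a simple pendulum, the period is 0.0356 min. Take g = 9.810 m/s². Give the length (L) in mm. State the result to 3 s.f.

Rearranging: L = g·(T/2π)².
T = 0.0356 min = 2.136 s; g = 9.810 m/s².
L = 1.134 m
1.134 m × (1 mm / 0.001000 m) = 1134 mm

1130 mm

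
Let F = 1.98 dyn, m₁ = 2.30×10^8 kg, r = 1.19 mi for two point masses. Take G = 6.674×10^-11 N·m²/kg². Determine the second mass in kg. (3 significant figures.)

4730 kg

From Newton's law of gravitation: m₂ = F·r²/(G·m₁).
F = 1.98 dyn = 1.980×10^-5 N; m₁ = 2.30×10^8 kg; r = 1.19 mi = 1915 m; G = 6.674×10^-11 N·m²/kg².
m₂ = 4731 kg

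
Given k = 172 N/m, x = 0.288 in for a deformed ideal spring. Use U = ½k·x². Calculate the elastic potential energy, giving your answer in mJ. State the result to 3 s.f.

4.60 mJ

U is given directly by: U = ½kx².
k = 172 N/m; x = 0.288 in = 0.007315 m.
U = 0.004602 J  (the unit combination reduces to kg·m²/s² = J)
0.004602 J × (1 mJ / 0.001000 J) = 4.602 mJ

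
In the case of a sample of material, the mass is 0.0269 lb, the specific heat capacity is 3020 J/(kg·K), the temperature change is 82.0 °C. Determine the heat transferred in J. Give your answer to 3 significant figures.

3020 J

Directly: Q = mcΔT.
m = 0.0269 lb = 0.01220 kg; c = 3020 J/(kg·K); ΔT = 82.0 °C = 82.00 K.
Q = 3022 J  (the unit combination reduces to kg·m²/s² = J)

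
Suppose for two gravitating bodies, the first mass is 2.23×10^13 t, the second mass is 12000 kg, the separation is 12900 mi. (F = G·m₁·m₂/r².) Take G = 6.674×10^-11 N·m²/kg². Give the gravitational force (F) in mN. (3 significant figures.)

F is given directly by: F = Gm₁m₂/r².
m₁ = 2.23×10^13 t = 2.230×10^16 kg; m₂ = 12000 kg; r = 12900 mi = 2.076×10^7 m; G = 6.674×10^-11 N·m²/kg².
F = 4.144×10^-5 N
4.144×10^-5 N × (1 mN / 0.001000 N) = 0.04144 mN

0.0414 mN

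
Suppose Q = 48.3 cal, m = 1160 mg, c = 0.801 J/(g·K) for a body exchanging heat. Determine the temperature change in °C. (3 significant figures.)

217 °C

Rearranging Q = m·c·ΔT for ΔT: ΔT = Q/(m·c).
Q = 48.3 cal = 202.1 J; m = 1160 mg = 0.001160 kg; c = 0.801 J/(g·K) = 801.0 J/(kg·K).
ΔT = 217.5 K
Since 1 °C = 1 K, 217.5 °C.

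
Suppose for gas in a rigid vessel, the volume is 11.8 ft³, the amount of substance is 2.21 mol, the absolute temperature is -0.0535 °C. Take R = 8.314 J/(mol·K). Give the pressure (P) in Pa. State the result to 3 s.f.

P is given directly by: P = nRT/V.
V = 11.8 ft³ = 0.3341 m³; n = 2.21 mol; T = -0.0535 °C = 273.1 K; R = 8.314 J/(mol·K).
P = 15017 Pa

15000 Pa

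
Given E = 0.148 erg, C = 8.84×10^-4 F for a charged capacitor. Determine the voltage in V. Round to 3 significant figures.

Rearranging E = ½C·V² for V: V = √(2E/C).
E = 0.148 erg = 1.480×10^-8 J; C = 8.84×10^-4 F.
V = 0.005787 V

0.00579 V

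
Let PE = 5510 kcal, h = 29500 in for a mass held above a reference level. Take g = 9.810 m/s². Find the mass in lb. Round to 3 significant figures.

6910 lb

Rearranging PE = m·g·h for m: m = PE/(g·h).
PE = 5510 kcal = 2.305×10^7 J; h = 29500 in = 749.3 m; g = 9.810 m/s².
m = 3136 kg
3136 kg × (1 lb / 0.4536 kg) = 6914 lb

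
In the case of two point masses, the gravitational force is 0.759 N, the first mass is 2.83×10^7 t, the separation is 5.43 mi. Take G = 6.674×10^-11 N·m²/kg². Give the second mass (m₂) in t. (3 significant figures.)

From Newton's law of gravitation: m₂ = F·r²/(G·m₁).
F = 0.759 N; m₁ = 2.83×10^7 t = 2.830×10^10 kg; r = 5.43 mi = 8739 m; G = 6.674×10^-11 N·m²/kg².
m₂ = 3.069×10^7 kg
3.069×10^7 kg × (1 t / 1000 kg) = 30688 t

30700 t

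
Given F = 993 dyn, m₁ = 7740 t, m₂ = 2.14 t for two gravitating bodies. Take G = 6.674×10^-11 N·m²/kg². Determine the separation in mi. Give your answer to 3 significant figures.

Rearranging: r = √(G·m₁m₂/F).
F = 993 dyn = 0.009930 N; m₁ = 7740 t = 7.740×10^6 kg; m₂ = 2.14 t = 2140 kg; G = 6.674×10^-11 N·m²/kg².
r = 10.55 m
10.55 m × (1 mi / 1609 m) = 0.006556 mi

0.00656 mi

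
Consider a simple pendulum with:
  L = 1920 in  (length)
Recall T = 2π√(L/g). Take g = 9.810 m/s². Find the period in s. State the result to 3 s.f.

14.0 s

Directly: T = 2π√(L/g).
L = 1920 in = 48.77 m; g = 9.810 m/s².
T = 14.01 s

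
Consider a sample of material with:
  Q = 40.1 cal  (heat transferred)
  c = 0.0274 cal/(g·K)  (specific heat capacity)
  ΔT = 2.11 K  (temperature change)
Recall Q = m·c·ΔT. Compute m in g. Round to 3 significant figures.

Rearranging Q = m·c·ΔT for m: m = Q/(c·ΔT).
Q = 40.1 cal = 167.8 J; c = 0.0274 cal/(g·K) = 114.6 J/(kg·K); ΔT = 2.11 K.
m = 0.6936 kg
0.6936 kg × (1 g / 0.001000 kg) = 693.6 g

694 g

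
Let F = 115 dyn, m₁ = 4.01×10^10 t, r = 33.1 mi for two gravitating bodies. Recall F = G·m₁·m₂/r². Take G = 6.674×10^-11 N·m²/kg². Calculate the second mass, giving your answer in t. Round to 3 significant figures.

1.22 t

From Newton's law of gravitation: m₂ = F·r²/(G·m₁).
F = 115 dyn = 0.001150 N; m₁ = 4.01×10^10 t = 4.010×10^13 kg; r = 33.1 mi = 53269 m; G = 6.674×10^-11 N·m²/kg².
m₂ = 1219 kg
1219 kg × (1 t / 1000 kg) = 1.219 t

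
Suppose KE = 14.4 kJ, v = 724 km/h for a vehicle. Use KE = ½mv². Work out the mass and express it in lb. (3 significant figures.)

Rearranging KE = ½mv² for m: m = 2·KE/v².
KE = 14.4 kJ = 14400 J; v = 724 km/h = 201.1 m/s.
m = 0.7121 kg
0.7121 kg × (1 lb / 0.4536 kg) = 1.570 lb

1.57 lb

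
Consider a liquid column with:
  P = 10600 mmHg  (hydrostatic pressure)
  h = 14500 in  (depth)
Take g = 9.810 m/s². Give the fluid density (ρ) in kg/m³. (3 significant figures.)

Solving P = ρ·g·h for ρ: ρ = P/(g·h).
P = 10600 mmHg = 1.413×10^6 Pa; h = 14500 in = 368.3 m; g = 9.810 m/s².
ρ = 391.1 kg/m³

391 kg/m³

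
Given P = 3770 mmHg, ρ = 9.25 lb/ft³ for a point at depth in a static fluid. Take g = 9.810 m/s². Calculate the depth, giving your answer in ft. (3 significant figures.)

1130 ft

Solving P = ρ·g·h for h: h = P/(ρ·g).
P = 3770 mmHg = 5.026×10^5 Pa; ρ = 9.25 lb/ft³ = 148.2 kg/m³; g = 9.810 m/s².
h = 345.8 m
345.8 m × (1 ft / 0.3048 m) = 1134 ft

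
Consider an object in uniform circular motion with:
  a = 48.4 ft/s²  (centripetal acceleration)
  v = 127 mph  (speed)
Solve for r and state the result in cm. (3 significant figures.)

21800 cm

Solving a = v²/r for r: r = v²/a.
a = 48.4 ft/s² = 14.75 m/s²; v = 127 mph = 56.77 m/s.
r = 218.5 m
218.5 m × (1 cm / 0.01000 m) = 21849 cm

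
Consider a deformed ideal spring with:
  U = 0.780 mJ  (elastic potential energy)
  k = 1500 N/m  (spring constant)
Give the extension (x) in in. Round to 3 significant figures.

0.0401 in

Rearranging: x = √(2U/k).
U = 0.780 mJ = 7.800×10^-4 J; k = 1500 N/m.
x = 0.001020 m
0.001020 m × (1 in / 0.02540 m) = 0.04015 in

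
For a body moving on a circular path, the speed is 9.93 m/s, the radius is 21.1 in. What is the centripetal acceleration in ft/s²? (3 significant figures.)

604 ft/s²

a is given directly by: a = v²/r.
v = 9.93 m/s; r = 21.1 in = 0.5359 m.
a = 184.0 m/s²
184.0 m/s² × (1 ft/s² / 0.3048 m/s²) = 603.6 ft/s²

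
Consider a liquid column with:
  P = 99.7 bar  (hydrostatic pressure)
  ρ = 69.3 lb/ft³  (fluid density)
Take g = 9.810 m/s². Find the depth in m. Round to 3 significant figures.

916 m

Solving P = ρ·g·h for h: h = P/(ρ·g).
P = 99.7 bar = 9.970×10^6 Pa; ρ = 69.3 lb/ft³ = 1110 kg/m³; g = 9.810 m/s².
h = 915.5 m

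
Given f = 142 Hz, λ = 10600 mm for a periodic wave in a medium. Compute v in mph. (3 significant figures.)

3370 mph

Directly: v = fλ.
f = 142 Hz; λ = 10600 mm = 10.60 m.
v = 1505 m/s
1505 m/s × (1 mph / 0.4470 m/s) = 3367 mph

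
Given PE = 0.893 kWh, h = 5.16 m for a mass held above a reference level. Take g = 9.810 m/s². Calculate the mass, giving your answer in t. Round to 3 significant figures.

Rearranging: m = PE/(g·h).
PE = 0.893 kWh = 3.215×10^6 J; h = 5.16 m; g = 9.810 m/s².
m = 63509 kg
63509 kg × (1 t / 1000 kg) = 63.51 t

63.5 t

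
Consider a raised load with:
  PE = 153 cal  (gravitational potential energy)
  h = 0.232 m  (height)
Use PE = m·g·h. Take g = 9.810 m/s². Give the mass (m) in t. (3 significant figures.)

Rearranging PE = m·g·h for m: m = PE/(g·h).
PE = 153 cal = 640.2 J; h = 0.232 m; g = 9.810 m/s².
m = 281.3 kg
281.3 kg × (1 t / 1000 kg) = 0.2813 t

0.281 t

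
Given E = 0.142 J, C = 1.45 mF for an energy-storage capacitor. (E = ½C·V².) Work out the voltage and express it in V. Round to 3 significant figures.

Rearranging E = ½C·V² for V: V = √(2E/C).
E = 0.142 J; C = 1.45 mF = 0.001450 F.
V = 14.00 V

14.0 V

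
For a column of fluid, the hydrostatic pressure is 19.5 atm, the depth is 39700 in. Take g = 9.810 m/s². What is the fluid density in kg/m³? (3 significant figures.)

Rearranging: ρ = P/(g·h).
P = 19.5 atm = 1.976×10^6 Pa; h = 39700 in = 1008 m; g = 9.810 m/s².
ρ = 199.7 kg/m³

200 kg/m³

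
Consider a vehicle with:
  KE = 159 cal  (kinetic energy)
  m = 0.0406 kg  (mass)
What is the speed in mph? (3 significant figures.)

Rearranging: v = √(2·KE/m).
KE = 159 cal = 665.3 J; m = 0.0406 kg.
v = 181.0 m/s
181.0 m/s × (1 mph / 0.4470 m/s) = 404.9 mph

405 mph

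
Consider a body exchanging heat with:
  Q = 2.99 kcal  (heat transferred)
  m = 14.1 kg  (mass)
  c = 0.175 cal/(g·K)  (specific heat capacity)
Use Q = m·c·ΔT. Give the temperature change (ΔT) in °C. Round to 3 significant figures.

Solving Q = m·c·ΔT for ΔT: ΔT = Q/(m·c).
Q = 2.99 kcal = 12510 J; m = 14.1 kg; c = 0.175 cal/(g·K) = 732.2 J/(kg·K).
ΔT = 1.212 K
Since 1 °C = 1 K, 1.212 °C.

1.21 °C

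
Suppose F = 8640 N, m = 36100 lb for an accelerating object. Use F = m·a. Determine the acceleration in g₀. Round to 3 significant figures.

0.0538 g₀

Solving F = m·a for a: a = F/m.
F = 8640 N; m = 36100 lb = 16375 kg.
a = 0.5276 m/s²
0.5276 m/s² × (1 g₀ / 9.807 m/s²) = 0.05380 g₀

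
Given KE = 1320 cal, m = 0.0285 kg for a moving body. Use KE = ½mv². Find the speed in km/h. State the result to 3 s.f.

Solving KE = ½mv² for v: v = √(2·KE/m).
KE = 1320 cal = 5523 J; m = 0.0285 kg.
v = 622.6 m/s
622.6 m/s × (1 km/h / 0.2778 m/s) = 2241 km/h

2240 km/h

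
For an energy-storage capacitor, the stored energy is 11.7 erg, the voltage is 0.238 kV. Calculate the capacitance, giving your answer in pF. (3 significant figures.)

Rearranging: C = 2E/V².
E = 11.7 erg = 1.170×10^-6 J; V = 0.238 kV = 238.0 V.
C = 4.131×10^-11 F
4.131×10^-11 F × (1 pF / 1.000×10^-12 F) = 41.31 pF

41.3 pF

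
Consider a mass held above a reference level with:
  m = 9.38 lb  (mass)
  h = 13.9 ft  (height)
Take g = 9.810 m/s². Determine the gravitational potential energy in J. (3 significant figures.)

177 J

PE is given directly by: PE = mgh.
m = 9.38 lb = 4.255 kg; h = 13.9 ft = 4.237 m; g = 9.810 m/s².
PE = 176.8 J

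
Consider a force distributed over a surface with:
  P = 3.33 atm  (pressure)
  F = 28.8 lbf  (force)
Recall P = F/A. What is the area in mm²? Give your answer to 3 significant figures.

Rearranging: A = F/P.
P = 3.33 atm = 3.374×10^5 Pa; F = 28.8 lbf = 128.1 N.
A = 3.797×10^-4 m²
3.797×10^-4 m² × (1 mm² / 1.000×10^-6 m²) = 379.7 mm²

380 mm²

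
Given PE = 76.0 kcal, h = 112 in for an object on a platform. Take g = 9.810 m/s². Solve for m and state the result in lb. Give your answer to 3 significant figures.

25100 lb

Solving PE = m·g·h for m: m = PE/(g·h).
PE = 76.0 kcal = 3.180×10^5 J; h = 112 in = 2.845 m; g = 9.810 m/s².
m = 11394 kg
11394 kg × (1 lb / 0.4536 kg) = 25120 lb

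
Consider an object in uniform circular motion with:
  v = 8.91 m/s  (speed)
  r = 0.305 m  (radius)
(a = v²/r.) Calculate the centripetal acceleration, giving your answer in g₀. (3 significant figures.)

26.5 g₀

Directly: a = v²/r.
v = 8.91 m/s; r = 0.305 m.
a = 260.3 m/s²
260.3 m/s² × (1 g₀ / 9.807 m/s²) = 26.54 g₀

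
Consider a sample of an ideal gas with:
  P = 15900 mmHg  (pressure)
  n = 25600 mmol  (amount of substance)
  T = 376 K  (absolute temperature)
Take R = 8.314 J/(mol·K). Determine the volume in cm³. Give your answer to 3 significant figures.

Rearranging PV = nRT for V: V = nRT/P.
P = 15900 mmHg = 2.120×10^6 Pa; n = 25600 mmol = 25.60 mol; T = 376 K; R = 8.314 J/(mol·K).
V = 0.03775 m³
0.03775 m³ × (1 cm³ / 1.000×10^-6 m³) = 37752 cm³

37800 cm³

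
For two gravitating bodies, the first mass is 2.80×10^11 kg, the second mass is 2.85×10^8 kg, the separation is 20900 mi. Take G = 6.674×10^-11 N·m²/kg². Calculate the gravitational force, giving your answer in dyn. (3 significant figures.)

0.471 dyn

Directly: F = Gm₁m₂/r².
m₁ = 2.80×10^11 kg; m₂ = 2.85×10^8 kg; r = 20900 mi = 3.364×10^7 m; G = 6.674×10^-11 N·m²/kg².
F = 4.708×10^-6 N  (the unit combination reduces to kg·m/s² = N)
4.708×10^-6 N × (1 dyn / 1.000×10^-5 N) = 0.4708 dyn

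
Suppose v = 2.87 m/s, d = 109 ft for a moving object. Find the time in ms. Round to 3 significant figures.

11600 ms

Rearranging v = d/t for t: t = d/v.
v = 2.87 m/s; d = 109 ft = 33.22 m.
t = 11.58 s
11.58 s × (1 ms / 0.001000 s) = 11576 ms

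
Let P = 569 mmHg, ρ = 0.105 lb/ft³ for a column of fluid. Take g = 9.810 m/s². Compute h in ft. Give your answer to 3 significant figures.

15100 ft

Rearranging: h = P/(ρ·g).
P = 569 mmHg = 75860 Pa; ρ = 0.105 lb/ft³ = 1.682 kg/m³; g = 9.810 m/s².
h = 4598 m
4598 m × (1 ft / 0.3048 m) = 15084 ft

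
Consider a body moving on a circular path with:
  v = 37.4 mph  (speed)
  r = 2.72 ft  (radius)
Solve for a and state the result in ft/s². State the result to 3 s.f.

1110 ft/s²

Directly: a = v²/r.
v = 37.4 mph = 16.72 m/s; r = 2.72 ft = 0.8291 m.
a = 337.2 m/s²
337.2 m/s² × (1 ft/s² / 0.3048 m/s²) = 1106 ft/s²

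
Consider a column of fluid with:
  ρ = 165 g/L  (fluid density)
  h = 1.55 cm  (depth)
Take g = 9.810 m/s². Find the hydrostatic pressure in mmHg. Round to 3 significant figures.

0.188 mmHg

Directly: P = ρgh.
ρ = 165 g/L = 165.0 kg/m³; h = 1.55 cm = 0.01550 m; g = 9.810 m/s².
P = 25.09 Pa
25.09 Pa × (1 mmHg / 133.3 Pa) = 0.1882 mmHg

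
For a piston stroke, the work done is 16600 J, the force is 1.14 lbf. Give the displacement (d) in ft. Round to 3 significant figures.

10700 ft

Rearranging W = F·d for d: d = W/F.
W = 16600 J; F = 1.14 lbf = 5.071 N.
d = 3274 m
3274 m × (1 ft / 0.3048 m) = 10740 ft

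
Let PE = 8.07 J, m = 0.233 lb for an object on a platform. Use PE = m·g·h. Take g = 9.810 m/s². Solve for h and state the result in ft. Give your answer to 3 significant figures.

25.5 ft

Rearranging PE = m·g·h for h: h = PE/(m·g).
PE = 8.07 J; m = 0.233 lb = 0.1057 kg; g = 9.810 m/s².
h = 7.784 m
7.784 m × (1 ft / 0.3048 m) = 25.54 ft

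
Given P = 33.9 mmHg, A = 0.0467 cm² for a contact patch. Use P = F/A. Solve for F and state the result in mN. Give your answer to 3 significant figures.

Rearranging: F = P·A.
P = 33.9 mmHg = 4520 Pa; A = 0.0467 cm² = 4.670×10^-6 m².
F = 0.02111 N
0.02111 N × (1 mN / 0.001000 N) = 21.11 mN

21.1 mN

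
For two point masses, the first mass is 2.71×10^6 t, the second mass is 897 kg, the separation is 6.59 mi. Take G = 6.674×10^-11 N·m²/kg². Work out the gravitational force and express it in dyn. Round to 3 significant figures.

Directly: F = Gm₁m₂/r².
m₁ = 2.71×10^6 t = 2.710×10^9 kg; m₂ = 897 kg; r = 6.59 mi = 10606 m; G = 6.674×10^-11 N·m²/kg².
F = 1.442×10^-6 N  (the unit combination reduces to kg·m/s² = N)
1.442×10^-6 N × (1 dyn / 1.000×10^-5 N) = 0.1442 dyn

0.144 dyn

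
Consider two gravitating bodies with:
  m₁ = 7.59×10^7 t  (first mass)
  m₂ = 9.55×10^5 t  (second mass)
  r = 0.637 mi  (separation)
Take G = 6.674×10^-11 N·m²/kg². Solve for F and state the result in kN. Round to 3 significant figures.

4.60 kN

F is given directly by: F = Gm₁m₂/r².
m₁ = 7.59×10^7 t = 7.590×10^10 kg; m₂ = 9.55×10^5 t = 9.550×10^8 kg; r = 0.637 mi = 1025 m; G = 6.674×10^-11 N·m²/kg².
F = 4603 N
4603 N × (1 kN / 1000 N) = 4.603 kN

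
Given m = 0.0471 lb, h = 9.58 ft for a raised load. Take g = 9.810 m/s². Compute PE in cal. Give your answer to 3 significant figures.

PE is given directly by: PE = mgh.
m = 0.0471 lb = 0.02136 kg; h = 9.58 ft = 2.920 m; g = 9.810 m/s².
PE = 0.6120 J  (the unit combination reduces to kg·m²/s² = J)
0.6120 J × (1 cal / 4.184 J) = 0.1463 cal

0.146 cal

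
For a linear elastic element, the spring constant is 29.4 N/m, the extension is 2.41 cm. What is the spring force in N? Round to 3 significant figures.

0.709 N

F is given directly by: F = kx.
k = 29.4 N/m; x = 2.41 cm = 0.02410 m.
F = 0.7085 N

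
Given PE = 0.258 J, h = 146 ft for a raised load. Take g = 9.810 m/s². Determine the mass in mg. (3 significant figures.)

591 mg

Solving PE = m·g·h for m: m = PE/(g·h).
PE = 0.258 J; h = 146 ft = 44.50 m; g = 9.810 m/s².
m = 5.910×10^-4 kg
5.910×10^-4 kg × (1 mg / 1.000×10^-6 kg) = 591.0 mg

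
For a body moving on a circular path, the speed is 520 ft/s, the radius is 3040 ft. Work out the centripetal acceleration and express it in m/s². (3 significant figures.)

Directly: a = v²/r.
v = 520 ft/s = 158.5 m/s; r = 3040 ft = 926.6 m.
a = 27.11 m/s²

27.1 m/s²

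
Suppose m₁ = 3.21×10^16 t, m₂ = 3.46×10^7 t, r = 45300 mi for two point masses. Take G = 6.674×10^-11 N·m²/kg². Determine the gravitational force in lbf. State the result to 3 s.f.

From Newton's law of gravitation: F = Gm₁m₂/r².
m₁ = 3.21×10^16 t = 3.210×10^19 kg; m₂ = 3.46×10^7 t = 3.460×10^10 kg; r = 45300 mi = 7.290×10^7 m; G = 6.674×10^-11 N·m²/kg².
F = 13947 N
13947 N × (1 lbf / 4.448 N) = 3135 lbf

3140 lbf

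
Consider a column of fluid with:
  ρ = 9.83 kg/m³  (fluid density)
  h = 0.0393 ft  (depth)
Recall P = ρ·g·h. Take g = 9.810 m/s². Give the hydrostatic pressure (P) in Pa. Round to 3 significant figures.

1.16 Pa

P is given directly by: P = ρgh.
ρ = 9.83 kg/m³; h = 0.0393 ft = 0.01198 m; g = 9.810 m/s².
P = 1.155 Pa  (the unit combination reduces to kg/(m·s²) = Pa)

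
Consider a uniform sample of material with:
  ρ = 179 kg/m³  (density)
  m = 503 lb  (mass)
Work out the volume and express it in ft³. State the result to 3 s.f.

45.0 ft³

Rearranging: V = m/ρ.
ρ = 179 kg/m³; m = 503 lb = 228.2 kg.
V = 1.275 m³
1.275 m³ × (1 ft³ / 0.02832 m³) = 45.01 ft³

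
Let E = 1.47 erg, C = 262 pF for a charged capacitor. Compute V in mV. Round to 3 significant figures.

Rearranging E = ½C·V² for V: V = √(2E/C).
E = 1.47 erg = 1.470×10^-7 J; C = 262 pF = 2.620×10^-10 F.
V = 33.50 V
33.50 V × (1 mV / 0.001000 V) = 33498 mV

33500 mV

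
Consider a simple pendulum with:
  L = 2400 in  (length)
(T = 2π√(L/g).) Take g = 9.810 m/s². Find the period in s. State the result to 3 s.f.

15.7 s

T is given directly by: T = 2π√(L/g).
L = 2400 in = 60.96 m; g = 9.810 m/s².
T = 15.66 s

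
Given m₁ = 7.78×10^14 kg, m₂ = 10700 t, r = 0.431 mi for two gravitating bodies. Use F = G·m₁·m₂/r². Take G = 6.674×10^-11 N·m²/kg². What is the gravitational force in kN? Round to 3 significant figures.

1150 kN

Directly: F = Gm₁m₂/r².
m₁ = 7.78×10^14 kg; m₂ = 10700 t = 1.070×10^7 kg; r = 0.431 mi = 693.6 m; G = 6.674×10^-11 N·m²/kg².
F = 1.155×10^6 N
1.155×10^6 N × (1 kN / 1000 N) = 1155 kN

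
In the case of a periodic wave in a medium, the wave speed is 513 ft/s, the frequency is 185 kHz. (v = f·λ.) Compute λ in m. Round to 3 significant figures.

8.45×10^-4 m

Rearranging: λ = v/f.
v = 513 ft/s = 156.4 m/s; f = 185 kHz = 1.850×10^5 Hz.
λ = 8.452×10^-4 m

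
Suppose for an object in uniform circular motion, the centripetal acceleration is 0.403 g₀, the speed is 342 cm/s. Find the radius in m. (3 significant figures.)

Solving a = v²/r for r: r = v²/a.
a = 0.403 g₀ = 3.952 m/s²; v = 342 cm/s = 3.420 m/s.
r = 2.960 m

2.96 m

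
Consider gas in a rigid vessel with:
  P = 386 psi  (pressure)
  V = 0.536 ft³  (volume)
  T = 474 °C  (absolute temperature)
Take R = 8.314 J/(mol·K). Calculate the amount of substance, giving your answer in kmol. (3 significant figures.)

0.00650 kmol

From the ideal-gas law: n = PV/(RT).
P = 386 psi = 2.661×10^6 Pa; V = 0.536 ft³ = 0.01518 m³; T = 474 °C = 747.1 K; R = 8.314 J/(mol·K).
n = 6.503 mol
6.503 mol × (1 kmol / 1000 mol) = 0.006503 kmol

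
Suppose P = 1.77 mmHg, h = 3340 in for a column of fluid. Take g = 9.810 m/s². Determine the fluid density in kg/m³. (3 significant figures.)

0.284 kg/m³

Solving P = ρ·g·h for ρ: ρ = P/(g·h).
P = 1.77 mmHg = 236.0 Pa; h = 3340 in = 84.84 m; g = 9.810 m/s².
ρ = 0.2835 kg/m³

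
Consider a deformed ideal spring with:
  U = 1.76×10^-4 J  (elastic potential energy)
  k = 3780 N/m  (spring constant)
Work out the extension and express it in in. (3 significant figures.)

Solving U = ½k·x² for x: x = √(2U/k).
U = 1.76×10^-4 J; k = 3780 N/m.
x = 3.052×10^-4 m
3.052×10^-4 m × (1 in / 0.02540 m) = 0.01201 in

0.0120 in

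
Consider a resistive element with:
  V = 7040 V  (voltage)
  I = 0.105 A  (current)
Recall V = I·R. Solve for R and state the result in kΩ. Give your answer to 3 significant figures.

67.0 kΩ

Rearranging V = I·R for R: R = V/I.
V = 7040 V; I = 0.105 A.
R = 67048 Ω
67048 Ω × (1 kΩ / 1000 Ω) = 67.05 kΩ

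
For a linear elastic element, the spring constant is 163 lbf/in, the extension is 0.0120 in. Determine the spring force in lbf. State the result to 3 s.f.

From Hooke's law: F = kx.
k = 163 lbf/in = 28546 N/m; x = 0.0120 in = 3.048×10^-4 m.
F = 8.701 N  (the unit combination reduces to kg·m/s² = N)
8.701 N × (1 lbf / 4.448 N) = 1.956 lbf

1.96 lbf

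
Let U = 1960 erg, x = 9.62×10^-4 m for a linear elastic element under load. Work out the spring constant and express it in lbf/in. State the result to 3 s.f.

2.42 lbf/in

Solving U = ½k·x² for k: k = 2U/x².
U = 1960 erg = 1.960×10^-4 J; x = 9.62×10^-4 m.
k = 423.6 N/m
423.6 N/m × (1 lbf/in / 175.1 N/m) = 2.419 lbf/in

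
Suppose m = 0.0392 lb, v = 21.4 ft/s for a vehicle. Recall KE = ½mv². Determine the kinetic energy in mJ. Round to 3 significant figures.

KE is given directly by: KE = ½mv².
m = 0.0392 lb = 0.01778 kg; v = 21.4 ft/s = 6.523 m/s.
KE = 0.3783 J
0.3783 J × (1 mJ / 0.001000 J) = 378.3 mJ

378 mJ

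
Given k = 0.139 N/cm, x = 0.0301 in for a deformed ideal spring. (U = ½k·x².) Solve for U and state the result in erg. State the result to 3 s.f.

40.6 erg

Directly: U = ½kx².
k = 0.139 N/cm = 13.90 N/m; x = 0.0301 in = 7.645×10^-4 m.
U = 4.062×10^-6 J
4.062×10^-6 J × (1 erg / 1.000×10^-7 J) = 40.62 erg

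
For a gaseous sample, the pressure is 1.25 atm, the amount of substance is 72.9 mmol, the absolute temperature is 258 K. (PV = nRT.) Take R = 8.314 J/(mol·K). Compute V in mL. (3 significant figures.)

From the ideal-gas law: V = nRT/P.
P = 1.25 atm = 1.267×10^5 Pa; n = 72.9 mmol = 0.07290 mol; T = 258 K; R = 8.314 J/(mol·K).
V = 0.001235 m³
0.001235 m³ × (1 mL / 1.000×10^-6 m³) = 1235 mL

1230 mL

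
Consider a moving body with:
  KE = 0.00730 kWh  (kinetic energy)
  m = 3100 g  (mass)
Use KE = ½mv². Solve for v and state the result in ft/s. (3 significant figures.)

427 ft/s

Solving KE = ½mv² for v: v = √(2·KE/m).
KE = 0.00730 kWh = 26280 J; m = 3100 g = 3.100 kg.
v = 130.2 m/s
130.2 m/s × (1 ft/s / 0.3048 m/s) = 427.2 ft/s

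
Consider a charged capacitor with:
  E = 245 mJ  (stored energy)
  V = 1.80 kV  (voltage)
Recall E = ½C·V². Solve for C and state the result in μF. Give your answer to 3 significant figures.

Solving E = ½C·V² for C: C = 2E/V².
E = 245 mJ = 0.2450 J; V = 1.80 kV = 1800 V.
C = 1.512×10^-7 F
1.512×10^-7 F × (1 μF / 1.000×10^-6 F) = 0.1512 μF

0.151 μF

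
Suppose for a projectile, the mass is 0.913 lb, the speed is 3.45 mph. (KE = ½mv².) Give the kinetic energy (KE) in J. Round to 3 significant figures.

0.493 J

Directly: KE = ½mv².
m = 0.913 lb = 0.4141 kg; v = 3.45 mph = 1.542 m/s.
KE = 0.4925 J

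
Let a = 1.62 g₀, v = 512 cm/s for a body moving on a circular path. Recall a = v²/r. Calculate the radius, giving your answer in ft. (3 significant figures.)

Rearranging a = v²/r for r: r = v²/a.
a = 1.62 g₀ = 15.89 m/s²; v = 512 cm/s = 5.120 m/s.
r = 1.650 m
1.650 m × (1 ft / 0.3048 m) = 5.414 ft

5.41 ft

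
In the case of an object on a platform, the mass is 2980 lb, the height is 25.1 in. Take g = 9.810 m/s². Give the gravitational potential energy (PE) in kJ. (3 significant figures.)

Directly: PE = mgh.
m = 2980 lb = 1352 kg; h = 25.1 in = 0.6375 m; g = 9.810 m/s².
PE = 8454 J
8454 J × (1 kJ / 1000 J) = 8.454 kJ

8.45 kJ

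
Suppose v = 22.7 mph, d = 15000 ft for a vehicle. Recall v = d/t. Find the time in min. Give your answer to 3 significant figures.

7.51 min

Rearranging v = d/t for t: t = d/v.
v = 22.7 mph = 10.15 m/s; d = 15000 ft = 4572 m.
t = 450.5 s
450.5 s × (1 min / 60.00 s) = 7.509 min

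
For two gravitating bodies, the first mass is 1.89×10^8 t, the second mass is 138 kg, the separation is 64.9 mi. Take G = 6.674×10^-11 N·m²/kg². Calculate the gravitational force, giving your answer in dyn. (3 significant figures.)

From Newton's law of gravitation: F = Gm₁m₂/r².
m₁ = 1.89×10^8 t = 1.890×10^11 kg; m₂ = 138 kg; r = 64.9 mi = 1.044×10^5 m; G = 6.674×10^-11 N·m²/kg².
F = 1.596×10^-7 N
1.596×10^-7 N × (1 dyn / 1.000×10^-5 N) = 0.01596 dyn

0.0160 dyn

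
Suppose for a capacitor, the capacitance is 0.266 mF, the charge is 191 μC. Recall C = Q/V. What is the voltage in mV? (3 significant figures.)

718 mV

Rearranging: V = Q/C.
C = 0.266 mF = 2.660×10^-4 F; Q = 191 μC = 1.910×10^-4 C.
V = 0.7180 V
0.7180 V × (1 mV / 0.001000 V) = 718.0 mV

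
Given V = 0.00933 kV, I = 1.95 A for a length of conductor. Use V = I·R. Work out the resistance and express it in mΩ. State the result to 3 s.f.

Rearranging V = I·R for R: R = V/I.
V = 0.00933 kV = 9.330 V; I = 1.95 A.
R = 4.785 Ω
4.785 Ω × (1 mΩ / 0.001000 Ω) = 4785 mΩ

4780 mΩ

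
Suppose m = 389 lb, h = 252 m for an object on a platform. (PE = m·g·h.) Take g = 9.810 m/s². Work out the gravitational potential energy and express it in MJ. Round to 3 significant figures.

Directly: PE = mgh.
m = 389 lb = 176.4 kg; h = 252 m; g = 9.810 m/s².
PE = 4.362×10^5 J  (the unit combination reduces to kg·m²/s² = J)
4.362×10^5 J × (1 MJ / 1.000×10^6 J) = 0.4362 MJ

0.436 MJ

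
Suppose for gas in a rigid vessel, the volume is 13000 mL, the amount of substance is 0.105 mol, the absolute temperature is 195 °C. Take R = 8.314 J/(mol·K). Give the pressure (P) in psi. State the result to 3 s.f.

4.56 psi

From the ideal-gas law: P = nRT/V.
V = 13000 mL = 0.01300 m³; n = 0.105 mol; T = 195 °C = 468.1 K; R = 8.314 J/(mol·K).
P = 31437 Pa
31437 Pa × (1 psi / 6895 Pa) = 4.560 psi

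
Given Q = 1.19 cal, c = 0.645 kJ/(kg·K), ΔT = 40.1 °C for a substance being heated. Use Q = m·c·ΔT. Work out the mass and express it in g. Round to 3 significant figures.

0.193 g

Rearranging Q = m·c·ΔT for m: m = Q/(c·ΔT).
Q = 1.19 cal = 4.979 J; c = 0.645 kJ/(kg·K) = 645.0 J/(kg·K); ΔT = 40.1 °C = 40.10 K.
m = 1.925×10^-4 kg
1.925×10^-4 kg × (1 g / 0.001000 kg) = 0.1925 g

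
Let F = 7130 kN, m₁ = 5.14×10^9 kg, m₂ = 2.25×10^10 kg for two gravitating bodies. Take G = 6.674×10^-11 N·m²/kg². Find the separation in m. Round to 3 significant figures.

Solving F = G·m₁·m₂/r² for r: r = √(G·m₁m₂/F).
F = 7130 kN = 7.130×10^6 N; m₁ = 5.14×10^9 kg; m₂ = 2.25×10^10 kg; G = 6.674×10^-11 N·m²/kg².
r = 32.90 m

32.9 m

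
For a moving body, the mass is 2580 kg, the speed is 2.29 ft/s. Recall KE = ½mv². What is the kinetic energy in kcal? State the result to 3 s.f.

0.150 kcal

KE is given directly by: KE = ½mv².
m = 2580 kg; v = 2.29 ft/s = 0.6980 m/s.
KE = 628.5 J
628.5 J × (1 kcal / 4184 J) = 0.1502 kcal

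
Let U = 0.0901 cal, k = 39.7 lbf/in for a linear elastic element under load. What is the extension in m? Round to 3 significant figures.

Rearranging U = ½k·x² for x: x = √(2U/k).
U = 0.0901 cal = 0.3770 J; k = 39.7 lbf/in = 6953 N/m.
x = 0.01041 m

0.0104 m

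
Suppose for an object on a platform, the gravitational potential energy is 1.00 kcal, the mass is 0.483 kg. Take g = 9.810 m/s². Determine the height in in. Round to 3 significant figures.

34800 in

Rearranging: h = PE/(m·g).
PE = 1.00 kcal = 4184 J; m = 0.483 kg; g = 9.810 m/s².
h = 883.0 m
883.0 m × (1 in / 0.02540 m) = 34765 in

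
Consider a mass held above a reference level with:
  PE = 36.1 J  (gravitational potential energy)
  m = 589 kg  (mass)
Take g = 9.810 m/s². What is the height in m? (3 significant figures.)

Rearranging PE = m·g·h for h: h = PE/(m·g).
PE = 36.1 J; m = 589 kg; g = 9.810 m/s².
h = 0.006248 m

0.00625 m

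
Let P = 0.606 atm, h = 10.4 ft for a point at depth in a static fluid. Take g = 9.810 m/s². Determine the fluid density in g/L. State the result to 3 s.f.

Rearranging: ρ = P/(g·h).
P = 0.606 atm = 61403 Pa; h = 10.4 ft = 3.170 m; g = 9.810 m/s².
ρ = 1975 kg/m³
Since 1 g/L = 1 kg/m³, 1975 g/L.

1970 g/L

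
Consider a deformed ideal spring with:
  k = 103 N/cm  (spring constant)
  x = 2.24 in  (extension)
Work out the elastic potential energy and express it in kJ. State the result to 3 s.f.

0.0167 kJ

Directly: U = ½kx².
k = 103 N/cm = 10300 N/m; x = 2.24 in = 0.05690 m.
U = 16.67 J
16.67 J × (1 kJ / 1000 J) = 0.01667 kJ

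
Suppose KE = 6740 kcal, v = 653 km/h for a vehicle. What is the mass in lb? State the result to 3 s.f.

3780 lb

Rearranging KE = ½mv² for m: m = 2·KE/v².
KE = 6740 kcal = 2.820×10^7 J; v = 653 km/h = 181.4 m/s.
m = 1714 kg
1714 kg × (1 lb / 0.4536 kg) = 3779 lb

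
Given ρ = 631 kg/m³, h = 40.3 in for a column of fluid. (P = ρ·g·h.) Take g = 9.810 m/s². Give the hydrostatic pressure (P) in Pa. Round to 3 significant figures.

6340 Pa

Directly: P = ρgh.
ρ = 631 kg/m³; h = 40.3 in = 1.024 m; g = 9.810 m/s².
P = 6336 Pa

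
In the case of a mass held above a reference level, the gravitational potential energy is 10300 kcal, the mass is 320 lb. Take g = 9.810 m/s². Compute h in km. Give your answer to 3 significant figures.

Rearranging: h = PE/(m·g).
PE = 10300 kcal = 4.310×10^7 J; m = 320 lb = 145.1 kg; g = 9.810 m/s².
h = 30265 m
30265 m × (1 km / 1000 m) = 30.27 km

30.3 km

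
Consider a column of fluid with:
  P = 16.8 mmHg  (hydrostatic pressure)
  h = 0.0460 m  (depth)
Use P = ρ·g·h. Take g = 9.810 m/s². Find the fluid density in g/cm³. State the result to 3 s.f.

4.96 g/cm³

Solving P = ρ·g·h for ρ: ρ = P/(g·h).
P = 16.8 mmHg = 2240 Pa; h = 0.0460 m; g = 9.810 m/s².
ρ = 4963 kg/m³
4963 kg/m³ × (1 g/cm³ / 1000 kg/m³) = 4.963 g/cm³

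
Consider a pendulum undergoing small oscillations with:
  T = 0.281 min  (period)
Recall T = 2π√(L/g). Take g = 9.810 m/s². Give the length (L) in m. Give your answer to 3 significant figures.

Rearranging: L = g·(T/2π)².
T = 0.281 min = 16.86 s; g = 9.810 m/s².
L = 70.64 m

70.6 m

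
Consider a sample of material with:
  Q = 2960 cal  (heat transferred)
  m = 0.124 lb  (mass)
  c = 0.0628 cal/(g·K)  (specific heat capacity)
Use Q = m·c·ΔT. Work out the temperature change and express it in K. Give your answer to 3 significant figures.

838 K

Rearranging Q = m·c·ΔT for ΔT: ΔT = Q/(m·c).
Q = 2960 cal = 12385 J; m = 0.124 lb = 0.05625 kg; c = 0.0628 cal/(g·K) = 262.8 J/(kg·K).
ΔT = 838.0 K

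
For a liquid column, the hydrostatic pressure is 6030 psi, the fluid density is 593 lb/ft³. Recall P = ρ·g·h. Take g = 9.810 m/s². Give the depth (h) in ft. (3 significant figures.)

Solving P = ρ·g·h for h: h = P/(ρ·g).
P = 6030 psi = 4.158×10^7 Pa; ρ = 593 lb/ft³ = 9499 kg/m³; g = 9.810 m/s².
h = 446.2 m
446.2 m × (1 ft / 0.3048 m) = 1464 ft

1460 ft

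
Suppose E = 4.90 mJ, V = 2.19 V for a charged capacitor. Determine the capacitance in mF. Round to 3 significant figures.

2.04 mF

Rearranging E = ½C·V² for C: C = 2E/V².
E = 4.90 mJ = 0.004900 J; V = 2.19 V.
C = 0.002043 F
0.002043 F × (1 mF / 0.001000 F) = 2.043 mF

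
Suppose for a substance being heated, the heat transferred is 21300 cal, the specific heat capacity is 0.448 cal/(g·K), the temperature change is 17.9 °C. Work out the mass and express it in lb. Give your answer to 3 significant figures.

Rearranging: m = Q/(c·ΔT).
Q = 21300 cal = 89119 J; c = 0.448 cal/(g·K) = 1874 J/(kg·K); ΔT = 17.9 °C = 17.90 K.
m = 2.656 kg
2.656 kg × (1 lb / 0.4536 kg) = 5.856 lb

5.86 lb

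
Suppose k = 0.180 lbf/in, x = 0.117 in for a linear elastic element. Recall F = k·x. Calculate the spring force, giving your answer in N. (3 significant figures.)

From Hooke's law: F = kx.
k = 0.180 lbf/in = 31.52 N/m; x = 0.117 in = 0.002972 m.
F = 0.09368 N  (the unit combination reduces to kg·m/s² = N)

0.0937 N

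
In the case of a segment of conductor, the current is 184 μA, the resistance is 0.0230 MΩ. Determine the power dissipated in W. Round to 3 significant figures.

Directly: P = I²R.
I = 184 μA = 1.840×10^-4 A; R = 0.0230 MΩ = 23000 Ω.
P = 7.787×10^-4 W

7.79×10^-4 W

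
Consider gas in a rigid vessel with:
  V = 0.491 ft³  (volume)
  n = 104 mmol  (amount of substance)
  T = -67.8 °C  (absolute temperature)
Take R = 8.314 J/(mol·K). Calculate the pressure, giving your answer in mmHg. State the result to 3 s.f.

From the ideal-gas law: P = nRT/V.
V = 0.491 ft³ = 0.01390 m³; n = 104 mmol = 0.1040 mol; T = -67.8 °C = 205.3 K; R = 8.314 J/(mol·K).
P = 12771 Pa
12771 Pa × (1 mmHg / 133.3 Pa) = 95.79 mmHg

95.8 mmHg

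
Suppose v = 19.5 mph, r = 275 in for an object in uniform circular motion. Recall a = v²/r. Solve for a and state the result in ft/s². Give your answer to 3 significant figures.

a is given directly by: a = v²/r.
v = 19.5 mph = 8.717 m/s; r = 275 in = 6.985 m.
a = 10.88 m/s²
10.88 m/s² × (1 ft/s² / 0.3048 m/s²) = 35.69 ft/s²

35.7 ft/s²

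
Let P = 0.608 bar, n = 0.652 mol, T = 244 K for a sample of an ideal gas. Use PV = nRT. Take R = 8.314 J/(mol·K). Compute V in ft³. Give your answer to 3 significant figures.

Rearranging: V = nRT/P.
P = 0.608 bar = 60800 Pa; n = 0.652 mol; T = 244 K; R = 8.314 J/(mol·K).
V = 0.02175 m³
0.02175 m³ × (1 ft³ / 0.02832 m³) = 0.7682 ft³

0.768 ft³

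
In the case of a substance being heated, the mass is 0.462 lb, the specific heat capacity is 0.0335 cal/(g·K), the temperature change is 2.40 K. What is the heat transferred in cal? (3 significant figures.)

16.8 cal

Q is given directly by: Q = mcΔT.
m = 0.462 lb = 0.2096 kg; c = 0.0335 cal/(g·K) = 140.2 J/(kg·K); ΔT = 2.40 K.
Q = 70.49 J
70.49 J × (1 cal / 4.184 J) = 16.85 cal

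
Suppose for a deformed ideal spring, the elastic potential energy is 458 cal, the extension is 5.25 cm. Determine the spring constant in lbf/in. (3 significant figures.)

7940 lbf/in

Solving U = ½k·x² for k: k = 2U/x².
U = 458 cal = 1916 J; x = 5.25 cm = 0.05250 m.
k = 1.390×10^6 N/m
1.390×10^6 N/m × (1 lbf/in / 175.1 N/m) = 7940 lbf/in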